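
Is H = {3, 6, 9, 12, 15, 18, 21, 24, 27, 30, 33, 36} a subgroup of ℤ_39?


Subgroup test for H = {3, 6, 9, 12, 15, 18, 21, 24, 27, 30, 33, 36} in (ℤ_39, +):
(1) 0 ∈ H? No
(2) Closure: for all a,b ∈ H, (a+b) mod 39 ∈ H? No  [counterexample: 3 + 36 = 0 ∉ H]
(3) Inverses: for all a ∈ H, -a mod 39 ∈ H? Yes

No, H is not a subgroup of ℤ_39


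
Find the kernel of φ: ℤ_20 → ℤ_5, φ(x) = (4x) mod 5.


Kernel = preimage of identity
ker(φ) = {x ∈ ℤ_20 : 4x ≡ 0 (mod 5)}. Since 5 | 20, φ is well-defined. The kernel is the cyclic subgroup ⟨5⟩ of ℤ_20 (order 4), i.e. {0, 5, 10, 15}

ker(φ) = {0, 5, 10, 15}


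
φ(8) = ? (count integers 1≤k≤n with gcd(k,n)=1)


φ(n) = count of k ∈ {1,...,n} with gcd(k,n)=1
Coprimes to 8: {1, 3, 5, 7}
Count: 4

φ(8) = 4


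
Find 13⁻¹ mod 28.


Use the extended Euclidean algorithm to write 1 = 13·s + 28·t; then s mod 28 is the inverse.
Euclidean algorithm:
  13 = 0·28 + 13
  28 = 2·13 + 2
  13 = 6·2 + 1
  2 = 2·1 + 0
gcd(13,28) = 1
Back-substitution gives: 13·(13) + 28·(-6) = 1
So 13⁻¹ ≡ 13 ≡ 13 (mod 28)
Check: 13 × 13 = 169 ≡ 1 (mod 28) ✓

13⁻¹ ≡ 13 (mod 28)


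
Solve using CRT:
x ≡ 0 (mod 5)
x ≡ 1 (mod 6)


m₁ = 5, m₂ = 6, gcd = 1, so CRT applies. M = m₁·m₂ = 30
Let M₁ = M/m₁ = 6, M₂ = M/m₂ = 5
Find y₁ ≡ M₁⁻¹ (mod m₁): 6⁻¹ ≡ 1 (mod 5)
Find y₂ ≡ M₂⁻¹ (mod m₂): 5⁻¹ ≡ 5 (mod 6)
x = a₁·M₁·y₁ + a₂·M₂·y₂ = 0·6·1 + 1·5·5 = 25
Reduce mod 30: x ≡ 25
Check: 25 mod 5 = 0 ✓, 25 mod 6 = 1 ✓

x ≡ 25 (mod 30)


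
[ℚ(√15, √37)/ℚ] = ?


[ℚ(√15,√37):ℚ] = [ℚ(√15,√37):ℚ(√15)]·[ℚ(√15):ℚ] = 2·2 = 4

[ℚ(√15, √37)/ℚ] = 4


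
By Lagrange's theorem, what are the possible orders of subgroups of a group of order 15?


Lagrange's theorem: |H| divides |G|
|G| = 15
Divisors of 15: 1, 3, 5, 15

Possible subgroup orders: {1, 3, 5, 15}


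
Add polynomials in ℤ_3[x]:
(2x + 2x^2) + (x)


Add coefficients mod 3:
x^0: 0 + 0 = 0 (mod 3)
x^1: 2 + 1 = 0 (mod 3)
x^2: 2 + 0 = 2 (mod 3)
Result: 2x^2

f + g = 2x^2


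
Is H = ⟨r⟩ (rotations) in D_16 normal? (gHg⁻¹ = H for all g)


H = ⟨r⟩ (rotations) in D_16
The rotation subgroup ⟨r⟩ has index 2 in D_16, so it is normal

Yes, normal subgroup


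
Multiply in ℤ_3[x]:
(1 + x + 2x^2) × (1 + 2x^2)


Expand and collect like terms; reduce coefficients mod 3:
x^0: 1·1 = 1 ≡ 1 (mod 3)
x^1: 1·0 + 1·1 = 1 ≡ 1 (mod 3)
x^2: 1·2 + 1·0 + 2·1 = 4 ≡ 1 (mod 3)
x^3: 1·2 + 2·0 = 2 ≡ 2 (mod 3)
x^4: 2·2 = 4 ≡ 1 (mod 3)
Result: 1 + x + x^2 + 2x^3 + x^4

f · g = 1 + x + x^2 + 2x^3 + x^4


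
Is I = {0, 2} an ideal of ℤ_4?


Check ideal conditions for I = {0, 2} in ℤ_4:
(1) I is an additive subgroup? Yes
(2) For r ∈ ℤ_4 and a ∈ I: r·a ∈ I? Yes

Yes, I is an ideal of ℤ_4


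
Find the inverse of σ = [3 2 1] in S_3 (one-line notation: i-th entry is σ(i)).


To find σ⁻¹, swap domain and range:
σ(1) = 3 → σ⁻¹(3) = 1
σ(2) = 2 → σ⁻¹(2) = 2
σ(3) = 1 → σ⁻¹(1) = 3

σ⁻¹ = [3 2 1]


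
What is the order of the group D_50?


|D_n| = 2n (n rotations and n reflections)
|D_50| = 2×50 = 100

|D_50| = 100


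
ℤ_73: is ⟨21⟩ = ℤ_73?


g generates ℤ_n iff gcd(g, n) = 1
gcd(21, 73) = 1
Since gcd = 1, 21 is a generator.

Yes, 21 generates ℤ_73


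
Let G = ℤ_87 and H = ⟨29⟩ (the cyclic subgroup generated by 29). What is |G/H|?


|⟨29⟩| = n / gcd(29, 87) = 87 / 29 = 3
H is normal (ℤ_87 is abelian).
|G/H| = |G| / |H| = 87 / 3 = 29

|G/H| = 29


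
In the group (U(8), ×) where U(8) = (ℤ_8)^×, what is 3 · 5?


Operation: multiplication mod 8
3 · 5 = (a × b) mod 8 with a = 3, b = 5

3 · 5 = 7


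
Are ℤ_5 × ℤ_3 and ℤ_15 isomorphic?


Comparing ℤ_5 × ℤ_3 and ℤ_15:
gcd(5,3) = 1, so ℤ_5 × ℤ_3 ≅ ℤ_15 (CRT)

Yes, ℤ_5 × ℤ_3 ≅ ℤ_15


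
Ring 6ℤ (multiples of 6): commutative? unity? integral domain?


6ℤ is a commutative ring under +,× but has no multiplicative identity (1 ∉ 6ℤ); it has no zero divisors, but without unity it is not an integral domain
Commutative: Yes
Integral domain: No
Has unity: No

6ℤ (multiples of 6): Commutative=Yes, Unity=No


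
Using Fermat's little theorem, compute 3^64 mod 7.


Fermat's little theorem: if p is prime and gcd(a,p)=1, then a^(p-1) ≡ 1 (mod p)
p = 7 is prime, gcd(3,7) = 1
Reduce exponent: 64 mod 6 = 4
So 3^64 ≡ 3^4 (mod 7)
3^4 mod 7 = 4

3^64 ≡ 4 (mod 7)


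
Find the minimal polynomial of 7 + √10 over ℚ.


Let α = 7 + √10. Then α - 7 = √10, so (α - 7)² = 10, giving α² - 14α + 39 = 0. Degree 2 and α ∉ ℚ, so this is the minimal polynomial.

Minimal polynomial: x² - 14x + 39


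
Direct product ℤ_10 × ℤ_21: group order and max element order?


|ℤ_10 × ℤ_21| = 10 × 21 = 210
Max element order = lcm(10,21) = 210
Cyclic? Yes (gcd=1)

|ℤ_10×ℤ_21| = 210, max element order = 210


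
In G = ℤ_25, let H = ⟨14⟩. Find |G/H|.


|⟨14⟩| = n / gcd(14, 25) = 25 / 1 = 25
H is normal (ℤ_25 is abelian).
|G/H| = |G| / |H| = 25 / 25 = 1

|G/H| = 1


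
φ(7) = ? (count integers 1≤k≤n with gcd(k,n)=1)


φ(n) = count of k ∈ {1,...,n} with gcd(k,n)=1
Coprimes to 7: {1, 2, 3, 4, 5, 6}
Count: 6

φ(7) = 6


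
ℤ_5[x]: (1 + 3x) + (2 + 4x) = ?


Add coefficients mod 5:
x^0: 1 + 2 = 3 (mod 5)
x^1: 3 + 4 = 2 (mod 5)
Result: 3 + 2x

f + g = 3 + 2x


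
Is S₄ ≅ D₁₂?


Comparing S₄ and D₁₂:
S₄ has trivial center; D₁₂ has center {e, r⁶}

No, S₄ ≇ D₁₂


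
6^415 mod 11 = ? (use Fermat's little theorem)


Fermat's little theorem: if p is prime and gcd(a,p)=1, then a^(p-1) ≡ 1 (mod p)
p = 11 is prime, gcd(6,11) = 1
Reduce exponent: 415 mod 10 = 5
So 6^415 ≡ 6^5 (mod 11)
6^5 mod 11 = 10

6^415 ≡ 10 (mod 11)


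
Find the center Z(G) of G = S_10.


Z(G) = {g ∈ G | gx = xg for all x ∈ G}
S_n is non-abelian for n ≥ 3; Z(S_10) is trivial

Z(S_10) = {e}


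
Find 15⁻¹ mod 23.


Use the extended Euclidean algorithm to write 1 = 15·s + 23·t; then s mod 23 is the inverse.
Euclidean algorithm:
  15 = 0·23 + 15
  23 = 1·15 + 8
  15 = 1·8 + 7
  8 = 1·7 + 1
  7 = 7·1 + 0
gcd(15,23) = 1
Back-substitution gives: 15·(-3) + 23·(2) = 1
So 15⁻¹ ≡ -3 ≡ 20 (mod 23)
Check: 15 × 20 = 300 ≡ 1 (mod 23) ✓

15⁻¹ ≡ 20 (mod 23)


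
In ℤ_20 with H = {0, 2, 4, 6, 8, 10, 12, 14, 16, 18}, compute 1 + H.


1 + H = {1 + h (mod 20) : h ∈ H}
1+0=1, 1+2=3, 1+4=5, 1+6=7, 1+8=9, 1+10=11, 1+12=13, 1+14=15, 1+16=17, 1+18=19

1 + H = {1, 3, 5, 7, 9, 11, 13, 15, 17, 19}


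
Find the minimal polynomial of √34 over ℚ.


√34 satisfies x² - 34 = 0, irreducible over ℚ since 34 is squarefree

Minimal polynomial: x² - 34


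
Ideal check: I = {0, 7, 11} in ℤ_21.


Check ideal conditions for I = {0, 7, 11} in ℤ_21:
(1) I is an additive subgroup? No
(2) For r ∈ ℤ_21 and a ∈ I: r·a ∈ I? No  [counterexample: r=2, a=7, r·a mod 21 = 14 ∉ I]

No, I is not an ideal of ℤ_21


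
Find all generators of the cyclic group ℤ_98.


g generates ℤ_n iff gcd(g,n) = 1
Prime factors of 98: 2, 7
Generators are g ∈ {1,...,97} not divisible by any of these primes.
Generators: {1, 3, 5, 9, 11, 13, 15, 17, 19, 23, 25, 27, 29, 31, 33, 37, 39, 41, 43, 45, 47, 51, 53, 55, 57, 59, 61, 65, 67, 69, 71, 73, 75, 79, 81, 83, 85, 87, 89, 93, 95, 97}
Number of generators = φ(98) = 42

Generators of ℤ_98 = {1, 3, 5, 9, 11, 13, 15, 17, 19, 23, 25, 27, 29, 31, 33, 37, 39, 41, 43, 45, 47, 51, 53, 55, 57, 59, 61, 65, 67, 69, 71, 73, 75, 79, 81, 83, 85, 87, 89, 93, 95, 97}


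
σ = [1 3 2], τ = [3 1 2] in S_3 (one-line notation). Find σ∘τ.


σ∘τ: apply τ first, then σ
1 →τ 3 →σ 2
2 →τ 1 →σ 1
3 →τ 2 →σ 3

σ∘τ = [2 1 3]


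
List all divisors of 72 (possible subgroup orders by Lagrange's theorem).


Lagrange's theorem: |H| divides |G|
|G| = 72
Divisors of 72: 1, 2, 3, 4, 6, 8, 9, 12, 18, 24, 36, 72

Possible subgroup orders: {1, 2, 3, 4, 6, 8, 9, 12, 18, 24, 36, 72}


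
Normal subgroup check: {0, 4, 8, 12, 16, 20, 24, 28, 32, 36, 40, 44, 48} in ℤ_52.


H = {0, 4, 8, 12, 16, 20, 24, 28, 32, 36, 40, 44, 48} in ℤ_52
ℤ_52 is abelian; every subgroup of an abelian group is normal

Yes, normal subgroup


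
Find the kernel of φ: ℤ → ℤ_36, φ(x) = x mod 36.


Kernel = preimage of identity
ker(φ) = {x ∈ ℤ : x ≡ 0 (mod 36)} = 36ℤ = {0, ±36, ±72, ...}

ker(φ) = 36ℤ


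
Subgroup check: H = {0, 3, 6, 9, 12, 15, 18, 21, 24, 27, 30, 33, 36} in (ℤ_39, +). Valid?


Subgroup test for H = {0, 3, 6, 9, 12, 15, 18, 21, 24, 27, 30, 33, 36} in (ℤ_39, +):
(1) 0 ∈ H? Yes
(2) Closure: for all a,b ∈ H, (a+b) mod 39 ∈ H? Yes
(3) Inverses: for all a ∈ H, -a mod 39 ∈ H? Yes

Yes, H is a subgroup of ℤ_39


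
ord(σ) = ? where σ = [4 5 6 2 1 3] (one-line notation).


Cycle decomposition: (1 4 2 5) (3 6)
Cycle lengths: 4, 2
Order = lcm(4, 2) = 4

ord(σ) = 4


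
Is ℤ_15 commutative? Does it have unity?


ℤ_15 is a commutative ring with unity 1; 15 = 3×5 is composite, so 3·5 ≡ 0 gives zero divisors (not an integral domain)
Commutative: Yes
Integral domain: No
Has unity: Yes

ℤ_15: Commutative=Yes, Unity=Yes


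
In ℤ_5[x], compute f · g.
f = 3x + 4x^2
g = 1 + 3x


Expand and collect like terms; reduce coefficients mod 5:
x^0: 0·1 = 0 ≡ 0 (mod 5)
x^1: 0·3 + 3·1 = 3 ≡ 3 (mod 5)
x^2: 3·3 + 4·1 = 13 ≡ 3 (mod 5)
x^3: 4·3 = 12 ≡ 2 (mod 5)
Result: 3x + 3x^2 + 2x^3

f · g = 3x + 3x^2 + 2x^3


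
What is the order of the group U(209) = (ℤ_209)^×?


U(n) is the group of units mod n; |U(n)| = φ(n)
|U(209)| = φ(209) = 180

|U(209) = (ℤ_209)^×| = 180


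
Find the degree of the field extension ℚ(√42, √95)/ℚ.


[ℚ(√42,√95):ℚ] = [ℚ(√42,√95):ℚ(√42)]·[ℚ(√42):ℚ] = 2·2 = 4

[ℚ(√42, √95)/ℚ] = 4


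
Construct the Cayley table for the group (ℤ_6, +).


Elements: {0, 1, 2, 3, 4, 5}
Operation: addition mod 6
Entry (a, b) = (a + b) mod 6

Cayley table:
  | 0 | 1 | 2 | 3 | 4 | 5
0 | 0 | 1 | 2 | 3 | 4 | 5
1 | 1 | 2 | 3 | 4 | 5 | 0
2 | 2 | 3 | 4 | 5 | 0 | 1
3 | 3 | 4 | 5 | 0 | 1 | 2
4 | 4 | 5 | 0 | 1 | 2 | 3
5 | 5 | 0 | 1 | 2 | 3 | 4


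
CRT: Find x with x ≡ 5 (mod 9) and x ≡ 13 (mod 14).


m₁ = 9, m₂ = 14, gcd = 1, so CRT applies. M = m₁·m₂ = 126
Let M₁ = M/m₁ = 14, M₂ = M/m₂ = 9
Find y₁ ≡ M₁⁻¹ (mod m₁): 14⁻¹ ≡ 2 (mod 9)
Find y₂ ≡ M₂⁻¹ (mod m₂): 9⁻¹ ≡ 11 (mod 14)
x = a₁·M₁·y₁ + a₂·M₂·y₂ = 5·14·2 + 13·9·11 = 1427
Reduce mod 126: x ≡ 41
Check: 41 mod 9 = 5 ✓, 41 mod 14 = 13 ✓

x ≡ 41 (mod 126)


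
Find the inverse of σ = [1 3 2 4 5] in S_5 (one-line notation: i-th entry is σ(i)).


To find σ⁻¹, swap domain and range:
σ(1) = 1 → σ⁻¹(1) = 1
σ(2) = 3 → σ⁻¹(3) = 2
σ(3) = 2 → σ⁻¹(2) = 3
σ(4) = 4 → σ⁻¹(4) = 4
σ(5) = 5 → σ⁻¹(5) = 5

σ⁻¹ = [1 3 2 4 5]


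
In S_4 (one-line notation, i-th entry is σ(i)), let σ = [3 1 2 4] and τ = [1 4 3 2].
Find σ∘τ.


σ∘τ: apply τ first, then σ
1 →τ 1 →σ 3
2 →τ 4 →σ 4
3 →τ 3 →σ 2
4 →τ 2 →σ 1

σ∘τ = [3 4 2 1]


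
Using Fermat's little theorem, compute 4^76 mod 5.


Fermat's little theorem: if p is prime and gcd(a,p)=1, then a^(p-1) ≡ 1 (mod p)
p = 5 is prime, gcd(4,5) = 1
Reduce exponent: 76 mod 4 = 0
So 4^76 ≡ 4^0 (mod 5)
4^0 = 1

4^76 ≡ 1 (mod 5)


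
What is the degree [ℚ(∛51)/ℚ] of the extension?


∛51 has minimal polynomial x³ - 51 (irreducible over ℚ since 51 is not a perfect cube)

[ℚ(∛51)/ℚ] = 3


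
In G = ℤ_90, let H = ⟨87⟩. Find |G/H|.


|⟨87⟩| = n / gcd(87, 90) = 90 / 3 = 30
H is normal (ℤ_90 is abelian).
|G/H| = |G| / |H| = 90 / 30 = 3

|G/H| = 3


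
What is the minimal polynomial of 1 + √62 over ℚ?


Let α = 1 + √62. Then α - 1 = √62, so (α - 1)² = 62, giving α² - 2α - 61 = 0. Degree 2 and α ∉ ℚ, so this is the minimal polynomial.

Minimal polynomial: x² - 2x - 61


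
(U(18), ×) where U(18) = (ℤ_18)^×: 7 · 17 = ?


Operation: multiplication mod 18
7 · 17 = (a × b) mod 18 with a = 7, b = 17

7 · 17 = 11


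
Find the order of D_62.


|D_n| = 2n (n rotations and n reflections)
|D_62| = 2×62 = 124

|D_62| = 124


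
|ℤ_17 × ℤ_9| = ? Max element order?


|ℤ_17 × ℤ_9| = 17 × 9 = 153
Max element order = lcm(17,9) = 153
Cyclic? Yes (gcd=1)

|ℤ_17×ℤ_9| = 153, max element order = 153


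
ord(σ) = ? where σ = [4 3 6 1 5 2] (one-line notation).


Cycle decomposition: (1 4) (2 3 6)
Cycle lengths: 2, 3
Order = lcm(2, 3) = 6

ord(σ) = 6


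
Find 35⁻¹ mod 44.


Use the extended Euclidean algorithm to write 1 = 35·s + 44·t; then s mod 44 is the inverse.
Euclidean algorithm:
  35 = 0·44 + 35
  44 = 1·35 + 9
  35 = 3·9 + 8
  9 = 1·8 + 1
  8 = 8·1 + 0
gcd(35,44) = 1
Back-substitution gives: 35·(-5) + 44·(4) = 1
So 35⁻¹ ≡ -5 ≡ 39 (mod 44)
Check: 35 × 39 = 1365 ≡ 1 (mod 44) ✓

35⁻¹ ≡ 39 (mod 44)


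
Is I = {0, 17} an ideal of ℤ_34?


Check ideal conditions for I = {0, 17} in ℤ_34:
(1) I is an additive subgroup? Yes
(2) For r ∈ ℤ_34 and a ∈ I: r·a ∈ I? Yes

Yes, I is an ideal of ℤ_34


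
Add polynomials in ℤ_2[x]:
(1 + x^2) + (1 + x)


Add coefficients mod 2:
x^0: 1 + 1 = 0 (mod 2)
x^1: 0 + 1 = 1 (mod 2)
x^2: 1 + 0 = 1 (mod 2)
Result: x + x^2

f + g = x + x^2


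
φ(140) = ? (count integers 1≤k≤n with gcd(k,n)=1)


Factor n: 140 = 2^2 × 5 × 7
φ(n) = n · ∏(1 - 1/p) over distinct primes p | n
φ(140) = 140 · (1 - 1/2) · (1 - 1/5) · (1 - 1/7) = 48

φ(140) = 48


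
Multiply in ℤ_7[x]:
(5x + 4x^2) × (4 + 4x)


Expand and collect like terms; reduce coefficients mod 7:
x^0: 0·4 = 0 ≡ 0 (mod 7)
x^1: 0·4 + 5·4 = 20 ≡ 6 (mod 7)
x^2: 5·4 + 4·4 = 36 ≡ 1 (mod 7)
x^3: 4·4 = 16 ≡ 2 (mod 7)
Result: 6x + x^2 + 2x^3

f · g = 6x + x^2 + 2x^3


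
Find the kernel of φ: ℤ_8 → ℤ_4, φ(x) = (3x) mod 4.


Kernel = preimage of identity
ker(φ) = {x ∈ ℤ_8 : 3x ≡ 0 (mod 4)}. Since 4 | 8, φ is well-defined. The kernel is the cyclic subgroup ⟨4⟩ of ℤ_8 (order 2), i.e. {0, 4}

ker(φ) = {0, 4}


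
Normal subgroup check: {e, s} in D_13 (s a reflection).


H = {e, s} in D_13 (s a reflection)
r·s·r⁻¹ = sr⁻² ≠ s for n ≥ 3, so {e, s} is not closed under conjugation

No, not a normal subgroup


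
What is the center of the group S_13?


Z(G) = {g ∈ G | gx = xg for all x ∈ G}
S_n is non-abelian for n ≥ 3; Z(S_13) is trivial

Z(S_13) = {e}


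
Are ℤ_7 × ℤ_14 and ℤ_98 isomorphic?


Comparing ℤ_7 × ℤ_14 and ℤ_98:
gcd(7,14) = 7 ≠ 1. Max element order in ℤ_7×ℤ_14 is lcm(7,14) = 14 < 98, so it has no element of order 98

No, ℤ_7 × ℤ_14 ≇ ℤ_98


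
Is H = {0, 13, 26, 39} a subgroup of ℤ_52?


Subgroup test for H = {0, 13, 26, 39} in (ℤ_52, +):
(1) 0 ∈ H? Yes
(2) Closure: for all a,b ∈ H, (a+b) mod 52 ∈ H? Yes
(3) Inverses: for all a ∈ H, -a mod 52 ∈ H? Yes

Yes, H is a subgroup of ℤ_52


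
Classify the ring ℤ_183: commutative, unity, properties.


ℤ_183 is a commutative ring with unity 1; 183 = 3×61 is composite, so 3·61 ≡ 0 gives zero divisors (not an integral domain)
Commutative: Yes
Integral domain: No
Has unity: Yes

ℤ_183: Commutative=Yes, Unity=Yes


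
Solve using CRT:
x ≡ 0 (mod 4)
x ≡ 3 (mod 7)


m₁ = 4, m₂ = 7, gcd = 1, so CRT applies. M = m₁·m₂ = 28
Let M₁ = M/m₁ = 7, M₂ = M/m₂ = 4
Find y₁ ≡ M₁⁻¹ (mod m₁): 7⁻¹ ≡ 3 (mod 4)
Find y₂ ≡ M₂⁻¹ (mod m₂): 4⁻¹ ≡ 2 (mod 7)
x = a₁·M₁·y₁ + a₂·M₂·y₂ = 0·7·3 + 3·4·2 = 24
Reduce mod 28: x ≡ 24
Check: 24 mod 4 = 0 ✓, 24 mod 7 = 3 ✓

x ≡ 24 (mod 28)


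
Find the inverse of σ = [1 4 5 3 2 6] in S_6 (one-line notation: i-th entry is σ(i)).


To find σ⁻¹, swap domain and range:
σ(1) = 1 → σ⁻¹(1) = 1
σ(2) = 4 → σ⁻¹(4) = 2
σ(3) = 5 → σ⁻¹(5) = 3
σ(4) = 3 → σ⁻¹(3) = 4
σ(5) = 2 → σ⁻¹(2) = 5
σ(6) = 6 → σ⁻¹(6) = 6

σ⁻¹ = [1 5 4 2 3 6]


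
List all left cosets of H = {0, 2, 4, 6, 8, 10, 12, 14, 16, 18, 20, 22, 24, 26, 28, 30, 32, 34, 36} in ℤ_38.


H = {0, 2, 4, 6, 8, 10, 12, 14, 16, 18, 20, 22, 24, 26, 28, 30, 32, 34, 36}, |H| = 19
Number of cosets = |G|/|H| = 38/19 = 2
0 + H = {0, 2, 4, 6, 8, 10, 12, 14, 16, 18, 20, 22, 24, 26, 28, 30, 32, 34, 36}
1 + H = {1, 3, 5, 7, 9, 11, 13, 15, 17, 19, 21, 23, 25, 27, 29, 31, 33, 35, 37}

Cosets: 0+H={0,2,4,6,8,10,12,14,16,18,20,22,24,26,28,30,32,34,36}; 1+H={1,3,5,7,9,11,13,15,17,19,21,23,25,27,29,31,33,35,37}


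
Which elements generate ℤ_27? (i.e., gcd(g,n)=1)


g generates ℤ_n iff gcd(g,n) = 1
Prime factors of 27: 3
Generators are g ∈ {1,...,26} not divisible by any of these primes.
Generators: {1, 2, 4, 5, 7, 8, 10, 11, 13, 14, 16, 17, 19, 20, 22, 23, 25, 26}
Number of generators = φ(27) = 18

Generators of ℤ_27 = {1, 2, 4, 5, 7, 8, 10, 11, 13, 14, 16, 17, 19, 20, 22, 23, 25, 26}


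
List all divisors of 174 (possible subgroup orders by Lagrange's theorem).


Lagrange's theorem: |H| divides |G|
|G| = 174
Divisors of 174: 1, 2, 3, 6, 29, 58, 87, 174

Possible subgroup orders: {1, 2, 3, 6, 29, 58, 87, 174}


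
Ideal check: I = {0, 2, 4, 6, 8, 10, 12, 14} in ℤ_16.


Check ideal conditions for I = {0, 2, 4, 6, 8, 10, 12, 14} in ℤ_16:
(1) I is an additive subgroup? Yes
(2) For r ∈ ℤ_16 and a ∈ I: r·a ∈ I? Yes

Yes, I is an ideal of ℤ_16


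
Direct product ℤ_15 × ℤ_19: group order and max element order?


|ℤ_15 × ℤ_19| = 15 × 19 = 285
Max element order = lcm(15,19) = 285
Cyclic? Yes (gcd=1)

|ℤ_15×ℤ_19| = 285, max element order = 285


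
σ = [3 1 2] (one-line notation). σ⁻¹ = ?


To find σ⁻¹, swap domain and range:
σ(1) = 3 → σ⁻¹(3) = 1
σ(2) = 1 → σ⁻¹(1) = 2
σ(3) = 2 → σ⁻¹(2) = 3

σ⁻¹ = [2 3 1]


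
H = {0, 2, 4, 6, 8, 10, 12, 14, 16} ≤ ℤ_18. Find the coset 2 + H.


2 + H = {2 + h (mod 18) : h ∈ H}
2+0=2, 2+2=4, 2+4=6, 2+6=8, 2+8=10, 2+10=12, 2+12=14, 2+14=16, 2+16=0
2 + H = {0, 2, 4, 6, 8, 10, 12, 14, 16} = 0 + H

2 + H = {0, 2, 4, 6, 8, 10, 12, 14, 16}


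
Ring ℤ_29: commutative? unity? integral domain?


ℤ_29 is a commutative ring with unity 1; 29 is prime, so ℤ_29 is a field (hence an integral domain)
Commutative: Yes
Integral domain: Yes
Has unity: Yes

ℤ_29: Commutative=Yes, Unity=Yes


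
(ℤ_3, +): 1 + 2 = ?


Operation: addition mod 3
1 + 2 = (a + b) mod 3 with a = 1, b = 2

1 + 2 = 0


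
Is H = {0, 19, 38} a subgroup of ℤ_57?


Subgroup test for H = {0, 19, 38} in (ℤ_57, +):
(1) 0 ∈ H? Yes
(2) Closure: for all a,b ∈ H, (a+b) mod 57 ∈ H? Yes
(3) Inverses: for all a ∈ H, -a mod 57 ∈ H? Yes

Yes, H is a subgroup of ℤ_57


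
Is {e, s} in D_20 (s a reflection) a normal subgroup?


H = {e, s} in D_20 (s a reflection)
r·s·r⁻¹ = sr⁻² ≠ s for n ≥ 3, so {e, s} is not closed under conjugation

No, not a normal subgroup


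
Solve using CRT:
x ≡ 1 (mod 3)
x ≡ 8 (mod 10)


m₁ = 3, m₂ = 10, gcd = 1, so CRT applies. M = m₁·m₂ = 30
Let M₁ = M/m₁ = 10, M₂ = M/m₂ = 3
Find y₁ ≡ M₁⁻¹ (mod m₁): 10⁻¹ ≡ 1 (mod 3)
Find y₂ ≡ M₂⁻¹ (mod m₂): 3⁻¹ ≡ 7 (mod 10)
x = a₁·M₁·y₁ + a₂·M₂·y₂ = 1·10·1 + 8·3·7 = 178
Reduce mod 30: x ≡ 28
Check: 28 mod 3 = 1 ✓, 28 mod 10 = 8 ✓

x ≡ 28 (mod 30)


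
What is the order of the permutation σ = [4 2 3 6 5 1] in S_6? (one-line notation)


Cycle decomposition: (1 4 6)
Cycle lengths: 3
Order = lcm(3) = 3

ord(σ) = 3


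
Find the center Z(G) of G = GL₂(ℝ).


Z(G) = {g ∈ G | gx = xg for all x ∈ G}
Only scalar multiples of the identity commute with all invertible matrices

Z(GL₂(ℝ)) = {aI : a ∈ ℝ, a ≠ 0}


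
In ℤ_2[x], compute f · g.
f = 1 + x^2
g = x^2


Expand and collect like terms; reduce coefficients mod 2:
x^0: 1·0 = 0 ≡ 0 (mod 2)
x^1: 1·0 + 0·0 = 0 ≡ 0 (mod 2)
x^2: 1·1 + 0·0 + 1·0 = 1 ≡ 1 (mod 2)
x^3: 0·1 + 1·0 = 0 ≡ 0 (mod 2)
x^4: 1·1 = 1 ≡ 1 (mod 2)
Result: x^2 + x^4

f · g = x^2 + x^4


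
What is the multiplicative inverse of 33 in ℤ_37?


Use the extended Euclidean algorithm to write 1 = 33·s + 37·t; then s mod 37 is the inverse.
Euclidean algorithm:
  33 = 0·37 + 33
  37 = 1·33 + 4
  33 = 8·4 + 1
  4 = 4·1 + 0
gcd(33,37) = 1
Back-substitution gives: 33·(9) + 37·(-8) = 1
So 33⁻¹ ≡ 9 ≡ 9 (mod 37)
Check: 33 × 9 = 297 ≡ 1 (mod 37) ✓

33⁻¹ ≡ 9 (mod 37)


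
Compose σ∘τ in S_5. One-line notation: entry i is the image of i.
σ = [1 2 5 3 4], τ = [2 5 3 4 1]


σ∘τ: apply τ first, then σ
1 →τ 2 →σ 2
2 →τ 5 →σ 4
3 →τ 3 →σ 5
4 →τ 4 →σ 3
5 →τ 1 →σ 1

σ∘τ = [2 4 5 3 1]


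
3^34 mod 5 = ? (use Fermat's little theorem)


Fermat's little theorem: if p is prime and gcd(a,p)=1, then a^(p-1) ≡ 1 (mod p)
p = 5 is prime, gcd(3,5) = 1
Reduce exponent: 34 mod 4 = 2
So 3^34 ≡ 3^2 (mod 5)
3^2 mod 5 = 4

3^34 ≡ 4 (mod 5)


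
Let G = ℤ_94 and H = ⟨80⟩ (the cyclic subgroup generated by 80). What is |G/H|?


|⟨80⟩| = n / gcd(80, 94) = 94 / 2 = 47
H is normal (ℤ_94 is abelian).
|G/H| = |G| / |H| = 94 / 47 = 2

|G/H| = 2


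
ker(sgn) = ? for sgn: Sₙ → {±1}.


Kernel = preimage of identity
ker(sgn) = even permutations = Aₙ

ker(sgn) = Aₙ


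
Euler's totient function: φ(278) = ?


Factor n: 278 = 2 × 139
φ(n) = n · ∏(1 - 1/p) over distinct primes p | n
φ(278) = 278 · (1 - 1/2) · (1 - 1/139) = 138

φ(278) = 138


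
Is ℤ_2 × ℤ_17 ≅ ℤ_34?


Comparing ℤ_2 × ℤ_17 and ℤ_34:
gcd(2,17) = 1, so ℤ_2 × ℤ_17 ≅ ℤ_34 (CRT)

Yes, ℤ_2 × ℤ_17 ≅ ℤ_34


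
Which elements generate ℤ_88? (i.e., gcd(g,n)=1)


g generates ℤ_n iff gcd(g,n) = 1
Prime factors of 88: 2, 11
Generators are g ∈ {1,...,87} not divisible by any of these primes.
Generators: {1, 3, 5, 7, 9, 13, 15, 17, 19, 21, 23, 25, 27, 29, 31, 35, 37, 39, 41, 43, 45, 47, 49, 51, 53, 57, 59, 61, 63, 65, 67, 69, 71, 73, 75, 79, 81, 83, 85, 87}
Number of generators = φ(88) = 40

Generators of ℤ_88 = {1, 3, 5, 7, 9, 13, 15, 17, 19, 21, 23, 25, 27, 29, 31, 35, 37, 39, 41, 43, 45, 47, 49, 51, 53, 57, 59, 61, 63, 65, 67, 69, 71, 73, 75, 79, 81, 83, 85, 87}


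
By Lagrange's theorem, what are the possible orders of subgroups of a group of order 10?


Lagrange's theorem: |H| divides |G|
|G| = 10
Divisors of 10: 1, 2, 5, 10

Possible subgroup orders: {1, 2, 5, 10}


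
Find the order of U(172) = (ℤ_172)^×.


U(n) is the group of units mod n; |U(n)| = φ(n)
|U(172)| = φ(172) = 84

|U(172) = (ℤ_172)^×| = 84


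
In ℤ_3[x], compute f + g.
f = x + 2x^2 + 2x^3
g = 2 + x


Add coefficients mod 3:
x^0: 0 + 2 = 2 (mod 3)
x^1: 1 + 1 = 2 (mod 3)
x^2: 2 + 0 = 2 (mod 3)
x^3: 2 + 0 = 2 (mod 3)
Result: 2 + 2x + 2x^2 + 2x^3

f + g = 2 + 2x + 2x^2 + 2x^3


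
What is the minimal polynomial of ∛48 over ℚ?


∛48 satisfies x³ - 48 = 0, irreducible over ℚ (no rational root; 48 is not a perfect cube)

Minimal polynomial: x³ - 48


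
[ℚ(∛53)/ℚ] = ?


∛53 has minimal polynomial x³ - 53 (irreducible over ℚ since 53 is not a perfect cube)

[ℚ(∛53)/ℚ] = 3


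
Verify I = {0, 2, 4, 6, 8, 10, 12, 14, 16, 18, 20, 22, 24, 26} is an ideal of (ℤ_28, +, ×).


Check ideal conditions for I = {0, 2, 4, 6, 8, 10, 12, 14, 16, 18, 20, 22, 24, 26} in ℤ_28:
(1) I is an additive subgroup? Yes
(2) For r ∈ ℤ_28 and a ∈ I: r·a ∈ I? Yes

Yes, I is an ideal of ℤ_28


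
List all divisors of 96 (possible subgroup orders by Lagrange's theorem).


Lagrange's theorem: |H| divides |G|
|G| = 96
Divisors of 96: 1, 2, 3, 4, 6, 8, 12, 16, 24, 32, 48, 96

Possible subgroup orders: {1, 2, 3, 4, 6, 8, 12, 16, 24, 32, 48, 96}


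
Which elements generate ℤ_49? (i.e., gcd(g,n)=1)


g generates ℤ_n iff gcd(g,n) = 1
Prime factors of 49: 7
Generators are g ∈ {1,...,48} not divisible by any of these primes.
Generators: {1, 2, 3, 4, 5, 6, 8, 9, 10, 11, 12, 13, 15, 16, 17, 18, 19, 20, 22, 23, 24, 25, 26, 27, 29, 30, 31, 32, 33, 34, 36, 37, 38, 39, 40, 41, 43, 44, 45, 46, 47, 48}
Number of generators = φ(49) = 42

Generators of ℤ_49 = {1, 2, 3, 4, 5, 6, 8, 9, 10, 11, 12, 13, 15, 16, 17, 18, 19, 20, 22, 23, 24, 25, 26, 27, 29, 30, 31, 32, 33, 34, 36, 37, 38, 39, 40, 41, 43, 44, 45, 46, 47, 48}


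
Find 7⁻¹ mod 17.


Use the extended Euclidean algorithm to write 1 = 7·s + 17·t; then s mod 17 is the inverse.
Euclidean algorithm:
  7 = 0·17 + 7
  17 = 2·7 + 3
  7 = 2·3 + 1
  3 = 3·1 + 0
gcd(7,17) = 1
Back-substitution gives: 7·(5) + 17·(-2) = 1
So 7⁻¹ ≡ 5 ≡ 5 (mod 17)
Check: 7 × 5 = 35 ≡ 1 (mod 17) ✓

7⁻¹ ≡ 5 (mod 17)


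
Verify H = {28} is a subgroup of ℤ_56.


Subgroup test for H = {28} in (ℤ_56, +):
(1) 0 ∈ H? No
(2) Closure: for all a,b ∈ H, (a+b) mod 56 ∈ H? No  [counterexample: 28 + 28 = 0 ∉ H]
(3) Inverses: for all a ∈ H, -a mod 56 ∈ H? Yes

No, H is not a subgroup of ℤ_56


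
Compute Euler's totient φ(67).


Factor n: 67 = 67
φ(n) = n · ∏(1 - 1/p) over distinct primes p | n
φ(67) = 67 · (1 - 1/67) = 66

φ(67) = 66


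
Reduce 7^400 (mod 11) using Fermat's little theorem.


Fermat's little theorem: if p is prime and gcd(a,p)=1, then a^(p-1) ≡ 1 (mod p)
p = 11 is prime, gcd(7,11) = 1
Reduce exponent: 400 mod 10 = 0
So 7^400 ≡ 7^0 (mod 11)
7^0 = 1

7^400 ≡ 1 (mod 11)


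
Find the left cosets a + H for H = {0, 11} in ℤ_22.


H = {0, 11}, |H| = 2
Number of cosets = |G|/|H| = 22/2 = 11
0 + H = {0, 11}
1 + H = {1, 12}
2 + H = {2, 13}
3 + H = {3, 14}
4 + H = {4, 15}
5 + H = {5, 16}
6 + H = {6, 17}
7 + H = {7, 18}
8 + H = {8, 19}
9 + H = {9, 20}
10 + H = {10, 21}

Cosets: 0+H={0,11}; 1+H={1,12}; 2+H={2,13}; 3+H={3,14}; 4+H={4,15}; 5+H={5,16}; 6+H={6,17}; 7+H={7,18}; 8+H={8,19}; 9+H={9,20}; 10+H={10,21}


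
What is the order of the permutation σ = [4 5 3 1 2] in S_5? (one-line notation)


Cycle decomposition: (1 4) (2 5)
Cycle lengths: 2, 2
Order = lcm(2, 2) = 2

ord(σ) = 2


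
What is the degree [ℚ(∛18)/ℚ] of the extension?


∛18 has minimal polynomial x³ - 18 (irreducible over ℚ since 18 is not a perfect cube)

[ℚ(∛18)/ℚ] = 3


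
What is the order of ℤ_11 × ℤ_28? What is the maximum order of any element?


|ℤ_11 × ℤ_28| = 11 × 28 = 308
Max element order = lcm(11,28) = 308
Cyclic? Yes (gcd=1)

|ℤ_11×ℤ_28| = 308, max element order = 308


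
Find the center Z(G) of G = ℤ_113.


Z(G) = {g ∈ G | gx = xg for all x ∈ G}
ℤ_113 is abelian, so Z(G) = G

Z(ℤ_113) = ℤ_113


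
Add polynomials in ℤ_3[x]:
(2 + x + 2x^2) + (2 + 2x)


Add coefficients mod 3:
x^0: 2 + 2 = 1 (mod 3)
x^1: 1 + 2 = 0 (mod 3)
x^2: 2 + 0 = 2 (mod 3)
Result: 1 + 2x^2

f + g = 1 + 2x^2


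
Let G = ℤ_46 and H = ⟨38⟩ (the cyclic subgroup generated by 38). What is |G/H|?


|⟨38⟩| = n / gcd(38, 46) = 46 / 2 = 23
H is normal (ℤ_46 is abelian).
|G/H| = |G| / |H| = 46 / 23 = 2

|G/H| = 2


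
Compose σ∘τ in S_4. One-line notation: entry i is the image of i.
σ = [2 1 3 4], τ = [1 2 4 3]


σ∘τ: apply τ first, then σ
1 →τ 1 →σ 2
2 →τ 2 →σ 1
3 →τ 4 →σ 4
4 →τ 3 →σ 3

σ∘τ = [2 1 4 3]


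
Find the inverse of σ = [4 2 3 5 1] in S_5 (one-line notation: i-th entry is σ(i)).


To find σ⁻¹, swap domain and range:
σ(1) = 4 → σ⁻¹(4) = 1
σ(2) = 2 → σ⁻¹(2) = 2
σ(3) = 3 → σ⁻¹(3) = 3
σ(4) = 5 → σ⁻¹(5) = 4
σ(5) = 1 → σ⁻¹(1) = 5

σ⁻¹ = [5 2 3 1 4]


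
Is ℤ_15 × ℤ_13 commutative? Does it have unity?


Direct product ring; commutative with unity (1,1); but (1,0)·(0,1) = (0,0) gives zero divisors, so not an integral domain
Commutative: Yes
Integral domain: No
Has unity: Yes

ℤ_15 × ℤ_13: Commutative=Yes, Unity=Yes


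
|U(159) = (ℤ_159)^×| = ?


U(n) is the group of units mod n; |U(n)| = φ(n)
|U(159)| = φ(159) = 104

|U(159) = (ℤ_159)^×| = 104


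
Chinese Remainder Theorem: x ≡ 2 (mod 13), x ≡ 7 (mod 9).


m₁ = 13, m₂ = 9, gcd = 1, so CRT applies. M = m₁·m₂ = 117
Let M₁ = M/m₁ = 9, M₂ = M/m₂ = 13
Find y₁ ≡ M₁⁻¹ (mod m₁): 9⁻¹ ≡ 3 (mod 13)
Find y₂ ≡ M₂⁻¹ (mod m₂): 13⁻¹ ≡ 7 (mod 9)
x = a₁·M₁·y₁ + a₂·M₂·y₂ = 2·9·3 + 7·13·7 = 691
Reduce mod 117: x ≡ 106
Check: 106 mod 13 = 2 ✓, 106 mod 9 = 7 ✓

x ≡ 106 (mod 117)


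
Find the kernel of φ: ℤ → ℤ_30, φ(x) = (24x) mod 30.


Kernel = preimage of identity
ker(φ) = {x ∈ ℤ : 24x ≡ 0 (mod 30)}. gcd(24,30) = 6, so 24x ≡ 0 (mod 30) ⟺ x ≡ 0 (mod 30/6 = 5). Hence ker(φ) = 5ℤ

ker(φ) = 5ℤ


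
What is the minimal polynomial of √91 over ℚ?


√91 satisfies x² - 91 = 0, irreducible over ℚ since 91 is squarefree

Minimal polynomial: x² - 91


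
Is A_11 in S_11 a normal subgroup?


H = A_11 in S_11
A_11 has index 2 in S_11, and every subgroup of index 2 is normal

Yes, normal subgroup


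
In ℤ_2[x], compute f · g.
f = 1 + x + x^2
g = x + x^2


Expand and collect like terms; reduce coefficients mod 2:
x^0: 1·0 = 0 ≡ 0 (mod 2)
x^1: 1·1 + 1·0 = 1 ≡ 1 (mod 2)
x^2: 1·1 + 1·1 + 1·0 = 2 ≡ 0 (mod 2)
x^3: 1·1 + 1·1 = 2 ≡ 0 (mod 2)
x^4: 1·1 = 1 ≡ 1 (mod 2)
Result: x + x^4

f · g = x + x^4


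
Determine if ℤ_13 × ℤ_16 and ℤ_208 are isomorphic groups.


Comparing ℤ_13 × ℤ_16 and ℤ_208:
gcd(13,16) = 1, so ℤ_13 × ℤ_16 ≅ ℤ_208 (CRT)

Yes, ℤ_13 × ℤ_16 ≅ ℤ_208


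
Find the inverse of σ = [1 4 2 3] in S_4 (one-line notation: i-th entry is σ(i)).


To find σ⁻¹, swap domain and range:
σ(1) = 1 → σ⁻¹(1) = 1
σ(2) = 4 → σ⁻¹(4) = 2
σ(3) = 2 → σ⁻¹(2) = 3
σ(4) = 3 → σ⁻¹(3) = 4

σ⁻¹ = [1 3 4 2]


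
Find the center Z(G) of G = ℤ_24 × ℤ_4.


Z(G) = {g ∈ G | gx = xg for all x ∈ G}
Direct product of abelian groups is abelian, so Z(G) = G

Z(ℤ_24 × ℤ_4) = ℤ_24 × ℤ_4


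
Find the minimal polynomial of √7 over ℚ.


√7 satisfies x² - 7 = 0, irreducible over ℚ since 7 is squarefree

Minimal polynomial: x² - 7


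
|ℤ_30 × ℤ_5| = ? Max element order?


|ℤ_30 × ℤ_5| = 30 × 5 = 150
Max element order = lcm(30,5) = 30
Cyclic? No (gcd=5)

|ℤ_30×ℤ_5| = 150, max element order = 30


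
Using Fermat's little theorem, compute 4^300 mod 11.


Fermat's little theorem: if p is prime and gcd(a,p)=1, then a^(p-1) ≡ 1 (mod p)
p = 11 is prime, gcd(4,11) = 1
Reduce exponent: 300 mod 10 = 0
So 4^300 ≡ 4^0 (mod 11)
4^0 = 1

4^300 ≡ 1 (mod 11)


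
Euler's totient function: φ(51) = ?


Factor n: 51 = 3 × 17
φ(n) = n · ∏(1 - 1/p) over distinct primes p | n
φ(51) = 51 · (1 - 1/3) · (1 - 1/17) = 32

φ(51) = 32


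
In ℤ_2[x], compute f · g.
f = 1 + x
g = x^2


Expand and collect like terms; reduce coefficients mod 2:
x^0: 1·0 = 0 ≡ 0 (mod 2)
x^1: 1·0 + 1·0 = 0 ≡ 0 (mod 2)
x^2: 1·1 + 1·0 = 1 ≡ 1 (mod 2)
x^3: 1·1 = 1 ≡ 1 (mod 2)
Result: x^2 + x^3

f · g = x^2 + x^3


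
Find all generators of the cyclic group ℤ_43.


g generates ℤ_n iff gcd(g,n) = 1
Prime factors of 43: 43
Generators are g ∈ {1,...,42} not divisible by any of these primes.
Generators: {1, 2, 3, 4, 5, 6, 7, 8, 9, 10, 11, 12, 13, 14, 15, 16, 17, 18, 19, 20, 21, 22, 23, 24, 25, 26, 27, 28, 29, 30, 31, 32, 33, 34, 35, 36, 37, 38, 39, 40, 41, 42}
Number of generators = φ(43) = 42

Generators of ℤ_43 = {1, 2, 3, 4, 5, 6, 7, 8, 9, 10, 11, 12, 13, 14, 15, 16, 17, 18, 19, 20, 21, 22, 23, 24, 25, 26, 27, 28, 29, 30, 31, 32, 33, 34, 35, 36, 37, 38, 39, 40, 41, 42}


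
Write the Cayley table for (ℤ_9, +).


Elements: {0, 1, 2, 3, 4, 5, 6, 7, 8}
Operation: addition mod 9
Entry (a, b) = (a + b) mod 9

Cayley table:
  | 0 | 1 | 2 | 3 | 4 | 5 | 6 | 7 | 8
0 | 0 | 1 | 2 | 3 | 4 | 5 | 6 | 7 | 8
1 | 1 | 2 | 3 | 4 | 5 | 6 | 7 | 8 | 0
2 | 2 | 3 | 4 | 5 | 6 | 7 | 8 | 0 | 1
3 | 3 | 4 | 5 | 6 | 7 | 8 | 0 | 1 | 2
4 | 4 | 5 | 6 | 7 | 8 | 0 | 1 | 2 | 3
5 | 5 | 6 | 7 | 8 | 0 | 1 | 2 | 3 | 4
6 | 6 | 7 | 8 | 0 | 1 | 2 | 3 | 4 | 5
7 | 7 | 8 | 0 | 1 | 2 | 3 | 4 | 5 | 6
8 | 8 | 0 | 1 | 2 | 3 | 4 | 5 | 6 | 7


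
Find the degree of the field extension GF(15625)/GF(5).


GF(15625) = GF(5^6), so the extension degree is 6

[GF(15625)/GF(5)] = 6


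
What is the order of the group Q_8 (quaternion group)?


Q_8 = {±1, ±i, ±j, ±k}
|Q_8| = 8

|Q_8 (quaternion group)| = 8


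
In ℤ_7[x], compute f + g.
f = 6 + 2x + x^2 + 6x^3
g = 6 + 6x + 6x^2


Add coefficients mod 7:
x^0: 6 + 6 = 5 (mod 7)
x^1: 2 + 6 = 1 (mod 7)
x^2: 1 + 6 = 0 (mod 7)
x^3: 6 + 0 = 6 (mod 7)
Result: 5 + x + 6x^3

f + g = 5 + x + 6x^3


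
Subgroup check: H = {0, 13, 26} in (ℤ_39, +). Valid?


Subgroup test for H = {0, 13, 26} in (ℤ_39, +):
(1) 0 ∈ H? Yes
(2) Closure: for all a,b ∈ H, (a+b) mod 39 ∈ H? Yes
(3) Inverses: for all a ∈ H, -a mod 39 ∈ H? Yes

Yes, H is a subgroup of ℤ_39


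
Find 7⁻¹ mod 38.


Use the extended Euclidean algorithm to write 1 = 7·s + 38·t; then s mod 38 is the inverse.
Euclidean algorithm:
  7 = 0·38 + 7
  38 = 5·7 + 3
  7 = 2·3 + 1
  3 = 3·1 + 0
gcd(7,38) = 1
Back-substitution gives: 7·(11) + 38·(-2) = 1
So 7⁻¹ ≡ 11 ≡ 11 (mod 38)
Check: 7 × 11 = 77 ≡ 1 (mod 38) ✓

7⁻¹ ≡ 11 (mod 38)


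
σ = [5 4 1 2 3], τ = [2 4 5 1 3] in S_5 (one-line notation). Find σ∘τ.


σ∘τ: apply τ first, then σ
1 →τ 2 →σ 4
2 →τ 4 →σ 2
3 →τ 5 →σ 3
4 →τ 1 →σ 5
5 →τ 3 →σ 1

σ∘τ = [4 2 3 5 1]


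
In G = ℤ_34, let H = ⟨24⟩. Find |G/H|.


|⟨24⟩| = n / gcd(24, 34) = 34 / 2 = 17
H is normal (ℤ_34 is abelian).
|G/H| = |G| / |H| = 34 / 17 = 2

|G/H| = 2


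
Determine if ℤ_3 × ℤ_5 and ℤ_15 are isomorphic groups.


Comparing ℤ_3 × ℤ_5 and ℤ_15:
gcd(3,5) = 1, so ℤ_3 × ℤ_5 ≅ ℤ_15 (CRT)

Yes, ℤ_3 × ℤ_5 ≅ ℤ_15


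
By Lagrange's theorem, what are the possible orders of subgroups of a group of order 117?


Lagrange's theorem: |H| divides |G|
|G| = 117
Divisors of 117: 1, 3, 9, 13, 39, 117

Possible subgroup orders: {1, 3, 9, 13, 39, 117}


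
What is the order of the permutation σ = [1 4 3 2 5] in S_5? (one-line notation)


Cycle decomposition: (2 4)
Cycle lengths: 2
Order = lcm(2) = 2

ord(σ) = 2


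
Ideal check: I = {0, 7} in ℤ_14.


Check ideal conditions for I = {0, 7} in ℤ_14:
(1) I is an additive subgroup? Yes
(2) For r ∈ ℤ_14 and a ∈ I: r·a ∈ I? Yes

Yes, I is an ideal of ℤ_14


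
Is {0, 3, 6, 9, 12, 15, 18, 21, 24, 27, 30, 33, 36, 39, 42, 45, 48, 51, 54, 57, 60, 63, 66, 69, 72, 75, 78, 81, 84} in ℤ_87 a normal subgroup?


H = {0, 3, 6, 9, 12, 15, 18, 21, 24, 27, 30, 33, 36, 39, 42, 45, 48, 51, 54, 57, 60, 63, 66, 69, 72, 75, 78, 81, 84} in ℤ_87
ℤ_87 is abelian; every subgroup of an abelian group is normal

Yes, normal subgroup


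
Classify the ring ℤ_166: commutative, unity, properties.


ℤ_166 is a commutative ring with unity 1; 166 = 2×83 is composite, so 2·83 ≡ 0 gives zero divisors (not an integral domain)
Commutative: Yes
Integral domain: No
Has unity: Yes

ℤ_166: Commutative=Yes, Unity=Yes


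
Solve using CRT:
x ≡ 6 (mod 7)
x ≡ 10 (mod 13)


m₁ = 7, m₂ = 13, gcd = 1, so CRT applies. M = m₁·m₂ = 91
Let M₁ = M/m₁ = 13, M₂ = M/m₂ = 7
Find y₁ ≡ M₁⁻¹ (mod m₁): 13⁻¹ ≡ 6 (mod 7)
Find y₂ ≡ M₂⁻¹ (mod m₂): 7⁻¹ ≡ 2 (mod 13)
x = a₁·M₁·y₁ + a₂·M₂·y₂ = 6·13·6 + 10·7·2 = 608
Reduce mod 91: x ≡ 62
Check: 62 mod 7 = 6 ✓, 62 mod 13 = 10 ✓

x ≡ 62 (mod 91)


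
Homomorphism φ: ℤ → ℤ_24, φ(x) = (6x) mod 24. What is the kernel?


Kernel = preimage of identity
ker(φ) = {x ∈ ℤ : 6x ≡ 0 (mod 24)}. gcd(6,24) = 6, so 6x ≡ 0 (mod 24) ⟺ x ≡ 0 (mod 24/6 = 4). Hence ker(φ) = 4ℤ

ker(φ) = 4ℤ


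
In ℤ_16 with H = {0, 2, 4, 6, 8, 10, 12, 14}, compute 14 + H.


14 + H = {14 + h (mod 16) : h ∈ H}
14+0=14, 14+2=0, 14+4=2, 14+6=4, 14+8=6, 14+10=8, 14+12=10, 14+14=12
14 + H = {0, 2, 4, 6, 8, 10, 12, 14} = 0 + H

14 + H = {0, 2, 4, 6, 8, 10, 12, 14}


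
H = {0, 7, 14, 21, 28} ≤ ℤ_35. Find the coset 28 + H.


28 + H = {28 + h (mod 35) : h ∈ H}
28+0=28, 28+7=0, 28+14=7, 28+21=14, 28+28=21
28 + H = {0, 7, 14, 21, 28} = 0 + H

28 + H = {0, 7, 14, 21, 28}


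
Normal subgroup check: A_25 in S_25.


H = A_25 in S_25
A_25 has index 2 in S_25, and every subgroup of index 2 is normal

Yes, normal subgroup


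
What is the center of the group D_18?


Z(G) = {g ∈ G | gx = xg for all x ∈ G}
For even n, Z(D_n) = {e, r^(n/2)}: the 180° rotation r^9 commutes with every reflection and rotation

Z(D_18) = {e, r^9}


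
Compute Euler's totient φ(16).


φ(n) = count of k ∈ {1,...,n} with gcd(k,n)=1
Coprimes to 16: {1, 3, 5, 7, 9, 11, 13, 15}
Count: 8

φ(16) = 8


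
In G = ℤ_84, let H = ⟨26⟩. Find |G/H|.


|⟨26⟩| = n / gcd(26, 84) = 84 / 2 = 42
H is normal (ℤ_84 is abelian).
|G/H| = |G| / |H| = 84 / 42 = 2

|G/H| = 2


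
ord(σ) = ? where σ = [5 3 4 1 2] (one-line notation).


Cycle decomposition: (1 5 2 3 4)
Cycle lengths: 5
Order = lcm(5) = 5

ord(σ) = 5


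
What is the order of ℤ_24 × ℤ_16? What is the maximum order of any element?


|ℤ_24 × ℤ_16| = 24 × 16 = 384
Max element order = lcm(24,16) = 48
Cyclic? No (gcd=8)

|ℤ_24×ℤ_16| = 384, max element order = 48


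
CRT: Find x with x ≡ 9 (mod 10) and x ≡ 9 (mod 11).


m₁ = 10, m₂ = 11, gcd = 1, so CRT applies. M = m₁·m₂ = 110
Let M₁ = M/m₁ = 11, M₂ = M/m₂ = 10
Find y₁ ≡ M₁⁻¹ (mod m₁): 11⁻¹ ≡ 1 (mod 10)
Find y₂ ≡ M₂⁻¹ (mod m₂): 10⁻¹ ≡ 10 (mod 11)
x = a₁·M₁·y₁ + a₂·M₂·y₂ = 9·11·1 + 9·10·10 = 999
Reduce mod 110: x ≡ 9
Check: 9 mod 10 = 9 ✓, 9 mod 11 = 9 ✓

x ≡ 9 (mod 110)


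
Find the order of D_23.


|D_n| = 2n (n rotations and n reflections)
|D_23| = 2×23 = 46

|D_23| = 46


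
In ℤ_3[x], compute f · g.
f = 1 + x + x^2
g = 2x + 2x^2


Expand and collect like terms; reduce coefficients mod 3:
x^0: 1·0 = 0 ≡ 0 (mod 3)
x^1: 1·2 + 1·0 = 2 ≡ 2 (mod 3)
x^2: 1·2 + 1·2 + 1·0 = 4 ≡ 1 (mod 3)
x^3: 1·2 + 1·2 = 4 ≡ 1 (mod 3)
x^4: 1·2 = 2 ≡ 2 (mod 3)
Result: 2x + x^2 + x^3 + 2x^4

f · g = 2x + x^2 + x^3 + 2x^4


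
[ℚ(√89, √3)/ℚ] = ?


[ℚ(√89,√3):ℚ] = [ℚ(√89,√3):ℚ(√89)]·[ℚ(√89):ℚ] = 2·2 = 4

[ℚ(√89, √3)/ℚ] = 4


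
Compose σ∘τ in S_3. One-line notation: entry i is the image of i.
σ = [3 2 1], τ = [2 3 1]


σ∘τ: apply τ first, then σ
1 →τ 2 →σ 2
2 →τ 3 →σ 1
3 →τ 1 →σ 3

σ∘τ = [2 1 3]


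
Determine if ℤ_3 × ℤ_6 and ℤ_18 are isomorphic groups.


Comparing ℤ_3 × ℤ_6 and ℤ_18:
gcd(3,6) = 3 ≠ 1. Max element order in ℤ_3×ℤ_6 is lcm(3,6) = 6 < 18, so it has no element of order 18

No, ℤ_3 × ℤ_6 ≇ ℤ_18


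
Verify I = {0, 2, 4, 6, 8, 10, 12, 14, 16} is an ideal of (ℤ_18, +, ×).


Check ideal conditions for I = {0, 2, 4, 6, 8, 10, 12, 14, 16} in ℤ_18:
(1) I is an additive subgroup? Yes
(2) For r ∈ ℤ_18 and a ∈ I: r·a ∈ I? Yes

Yes, I is an ideal of ℤ_18
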